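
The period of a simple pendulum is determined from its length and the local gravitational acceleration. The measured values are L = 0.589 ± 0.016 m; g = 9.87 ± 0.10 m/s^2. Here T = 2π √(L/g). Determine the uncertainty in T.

Relative error in a monomial: (δT/T)² = Σ (nᵢ · δxᵢ/xᵢ)².
  (½·δL/L)² = (0.5×0.0272)² = 0.000184;  (−½·δg/g)² = (-0.5×0.0101)² = 2.57e-05
δT/T = √(0.000210) = 0.0145
T = 1.53 s, so δT = 0.0145 × 1.53 = 0.0223 s.

0.0223 s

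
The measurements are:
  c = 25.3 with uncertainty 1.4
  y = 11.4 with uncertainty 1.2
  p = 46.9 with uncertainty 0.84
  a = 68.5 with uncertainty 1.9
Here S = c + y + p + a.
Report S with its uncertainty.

152 ± 2.78

Absolute uncertainties add in quadrature for a linear combination:
  (δc)² = 1.96;  (δy)² = 1.44;  (δp)² = 0.706;  (δa)² = 3.61
δS = √(7.72) = 2.78
S = 152.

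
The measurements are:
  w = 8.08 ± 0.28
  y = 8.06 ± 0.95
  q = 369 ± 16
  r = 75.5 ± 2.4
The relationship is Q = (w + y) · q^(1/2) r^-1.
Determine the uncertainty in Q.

Let u = w + y = 16.1. δu = √(δw² + δy²) = √(0.0784 + 0.902) = 0.990, so δu/u = 0.0614.
Q is then a monomial in u, q, r:
δQ/Q = √((δu/u)² + (½·δq/q)² + (-1·δr/r)²) = √(0.00377 + 0.000470 + 0.00101) = 0.0724
Q = 4.11, so δQ = 0.0724 × 4.11 = 0.297.

0.297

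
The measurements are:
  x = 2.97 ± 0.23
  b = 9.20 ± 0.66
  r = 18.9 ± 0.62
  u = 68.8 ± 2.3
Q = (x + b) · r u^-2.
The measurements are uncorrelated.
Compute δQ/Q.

0.0940

Let w = x + b = 12.2. δw = √(δx² + δb²) = √(0.0529 + 0.436) = 0.699, so δw/w = 0.0574.
Q is then a monomial in w, r, u:
δQ/Q = √((δw/w)² + (1·δr/r)² + (-2·δu/u)²) = √(0.00330 + 0.00108 + 0.00447) = 0.0940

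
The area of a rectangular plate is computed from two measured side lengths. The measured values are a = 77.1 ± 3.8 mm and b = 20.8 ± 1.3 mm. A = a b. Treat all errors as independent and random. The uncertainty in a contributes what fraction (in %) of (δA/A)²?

38.3%

(δA/A)² = (1·δa/a)² + (1·δb/b)²
  a term: (1×0.0493)² = 0.00243
  b term: (1×0.0625)² = 0.00391
Total = 0.00634. Share from a = 0.00243/0.00634 = 0.383.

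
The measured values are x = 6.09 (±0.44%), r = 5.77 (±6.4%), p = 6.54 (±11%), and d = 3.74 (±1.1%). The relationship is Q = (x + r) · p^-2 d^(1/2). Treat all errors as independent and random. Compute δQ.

Let u = x + r = 11.9. δu = √(δx² + δr²) = √(0.000718 + 0.136) = 0.370, so δu/u = 0.0312.
Q is then a monomial in u, p, d:
δQ/Q = √((δu/u)² + (-2·δp/p)² + (½·δd/d)²) = √(0.000975 + 0.0484 + 3.03e-05) = 0.222
Q = 0.536, so δQ = 0.222 × 0.536 = 0.119.

0.119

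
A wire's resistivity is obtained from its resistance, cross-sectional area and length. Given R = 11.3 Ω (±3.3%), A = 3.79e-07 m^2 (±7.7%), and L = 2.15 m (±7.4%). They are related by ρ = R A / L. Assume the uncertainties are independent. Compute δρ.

Each factor contributes (exponent × relative error)² to (δρ/ρ)²:
  (1·δR/R)² = (1×0.0330)² = 0.00109;  (1·δA/A)² = (1×0.0770)² = 0.00593;  (-1·δL/L)² = (-1×0.0740)² = 0.00548
δρ/ρ = √(0.0125) = 0.112
ρ = 1.99e-06 Ω·m, so δρ = 0.112 × 1.99e-06 = 2.23e-07 Ω·m.

2.23e-07 Ω·m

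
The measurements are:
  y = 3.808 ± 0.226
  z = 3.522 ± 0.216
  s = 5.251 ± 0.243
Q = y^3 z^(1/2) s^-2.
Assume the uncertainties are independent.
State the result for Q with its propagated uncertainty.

3.758 ± 0.763

For a monomial Q ∝ y^3, z^(1/2), s^-2, fractional errors add in quadrature:
  (3·δy/y)² = (3×0.0593)² = 0.0317;  (½·δz/z)² = (0.5×0.0613)² = 0.000940;  (-2·δs/s)² = (-2×0.0463)² = 0.00857
δQ/Q = √(0.0412) = 0.203
Q = 3.758, so δQ = 0.203 × 3.758 = 0.763.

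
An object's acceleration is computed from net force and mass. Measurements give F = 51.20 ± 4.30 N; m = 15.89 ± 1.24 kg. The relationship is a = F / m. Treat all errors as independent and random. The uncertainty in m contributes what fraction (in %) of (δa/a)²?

(δa/a)² = (1·δF/F)² + (-1·δm/m)²
  F term: (1×0.0840)² = 0.00705
  m term: (-1×0.0780)² = 0.00609
Total = 0.0131. Share from m = 0.00609/0.0131 = 0.463.

46.3%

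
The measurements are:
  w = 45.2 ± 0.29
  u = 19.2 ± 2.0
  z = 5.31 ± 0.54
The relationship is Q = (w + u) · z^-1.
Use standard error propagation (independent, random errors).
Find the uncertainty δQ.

1.29

Let h = w + u = 64.4. δh = √(δw² + δu²) = √(0.0841 + 4.00) = 2.02, so δh/h = 0.0314.
Q is then a monomial in h, z:
δQ/Q = √((δh/h)² + (-1·δz/z)²) = √(0.000985 + 0.0103) = 0.106
Q = 12.1, so δQ = 0.106 × 12.1 = 1.29.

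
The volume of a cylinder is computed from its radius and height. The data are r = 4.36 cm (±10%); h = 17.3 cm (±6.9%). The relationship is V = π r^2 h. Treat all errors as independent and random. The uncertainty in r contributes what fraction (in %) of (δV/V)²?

89.4%

(δV/V)² = (2·δr/r)² + (1·δh/h)²
  r term: (2×0.100)² = 0.0400
  h term: (1×0.0690)² = 0.00476
Total = 0.0448. Share from r = 0.0400/0.0448 = 0.894.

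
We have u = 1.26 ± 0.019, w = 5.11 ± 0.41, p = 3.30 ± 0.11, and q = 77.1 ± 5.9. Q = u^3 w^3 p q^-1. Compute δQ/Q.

0.259

For a monomial Q ∝ u^3, w^3, p, q^-1, fractional errors add in quadrature:
  (3·δu/u)² = (3×0.0151)² = 0.00205;  (3·δw/w)² = (3×0.0802)² = 0.0579;  (1·δp/p)² = (1×0.0333)² = 0.00111;  (-1·δq/q)² = (-1×0.0765)² = 0.00586
δQ/Q = √(0.0670) = 0.259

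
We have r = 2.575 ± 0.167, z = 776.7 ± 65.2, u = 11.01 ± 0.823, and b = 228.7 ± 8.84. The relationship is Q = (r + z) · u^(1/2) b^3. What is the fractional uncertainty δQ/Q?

Let w = r + z = 779.3. δw = √(δr² + δz²) = √(0.0279 + 4250) = 65.2, so δw/w = 0.0837.
Q is then a monomial in w, u, b:
δQ/Q = √((δw/w)² + (½·δu/u)² + (3·δb/b)²) = √(0.00700 + 0.00140 + 0.0134) = 0.148

0.148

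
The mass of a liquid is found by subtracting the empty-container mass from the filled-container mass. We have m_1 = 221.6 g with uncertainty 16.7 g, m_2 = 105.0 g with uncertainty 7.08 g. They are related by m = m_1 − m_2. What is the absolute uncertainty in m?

18.1 g

Sums and differences: (δm)² = Σ (cᵢ δxᵢ)².
  (δm_1)² = 279;  (δm_2)² = 50.1
δm = √(329) = 18.1 g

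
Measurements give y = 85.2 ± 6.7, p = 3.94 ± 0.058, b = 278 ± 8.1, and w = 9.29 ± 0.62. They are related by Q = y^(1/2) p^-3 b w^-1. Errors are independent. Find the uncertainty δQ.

0.424

Products/powers → add relative errors in quadrature, weighted by exponent:
  (½·δy/y)² = (0.5×0.0786)² = 0.00155;  (-3·δp/p)² = (-3×0.0147)² = 0.00195;  (1·δb/b)² = (1×0.0291)² = 0.000849;  (-1·δw/w)² = (-1×0.0667)² = 0.00445
δQ/Q = √(0.00880) = 0.0938
Q = 4.52, so δQ = 0.0938 × 4.52 = 0.424.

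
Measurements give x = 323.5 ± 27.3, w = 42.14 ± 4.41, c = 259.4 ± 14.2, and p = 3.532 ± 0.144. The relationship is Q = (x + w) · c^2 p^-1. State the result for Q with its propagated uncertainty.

(6.966 ± 0.969) × 10^6

Let u = x + w = 365.6. δu = √(δx² + δw²) = √(745 + 19.4) = 27.7, so δu/u = 0.0756.
Q is then a monomial in u, c, p:
δQ/Q = √((δu/u)² + (2·δc/c)² + (-1·δp/p)²) = √(0.00572 + 0.0120 + 0.00166) = 0.139
Q = 6.966e+06, so δQ = 0.139 × 6.966e+06 = 9.69e+05.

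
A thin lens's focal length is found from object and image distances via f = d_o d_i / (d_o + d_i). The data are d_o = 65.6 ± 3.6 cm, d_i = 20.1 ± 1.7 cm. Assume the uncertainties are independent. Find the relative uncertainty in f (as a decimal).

0.0660

∂f/∂d_o = (d_i/(d_o+d_i))² = 0.0550;  ∂f/∂d_i = (d_o/(d_o+d_i))² = 0.586
δf = √((∂f/∂d_o · δd_o)² + (∂f/∂d_i · δd_i)²) = √(0.0392 + 0.992) = 1.02 cm
f = 15.4 cm, so δf/f = 1.02/15.4 = 0.0660.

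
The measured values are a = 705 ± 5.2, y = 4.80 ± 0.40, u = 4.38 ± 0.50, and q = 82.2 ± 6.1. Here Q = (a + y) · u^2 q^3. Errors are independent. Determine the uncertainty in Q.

2.41e+09

Let w = a + y = 710. δw = √(δa² + δy²) = √(27.0 + 0.160) = 5.22, so δw/w = 0.00735.
Q is then a monomial in w, u, q:
δQ/Q = √((δw/w)² + (2·δu/u)² + (3·δq/q)²) = √(5.4e-05 + 0.0521 + 0.0496) = 0.319
Q = 7.56e+09, so δQ = 0.319 × 7.56e+09 = 2.41e+09.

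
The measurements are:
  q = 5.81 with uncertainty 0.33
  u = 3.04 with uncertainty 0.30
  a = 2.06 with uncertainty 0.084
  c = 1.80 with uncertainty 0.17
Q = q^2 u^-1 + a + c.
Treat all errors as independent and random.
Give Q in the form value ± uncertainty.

Let p = q^2·u^-1 = 11.1. δp/p = √((2·δq/q)² + (-1·δu/u)²) = √(0.0129 + 0.00974) = 0.150, so δp = 1.67.
Q = p + a + c: δQ = √(δp² + δa² + δc²) = √(2.79 + 0.00706 + 0.0289) = 1.68
Q = 15.0.

15.0 ± 1.68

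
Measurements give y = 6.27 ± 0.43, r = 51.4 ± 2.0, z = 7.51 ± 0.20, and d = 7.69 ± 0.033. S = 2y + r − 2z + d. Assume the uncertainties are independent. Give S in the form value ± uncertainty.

Absolute uncertainties add in quadrature for a linear combination:
  (2·δy)² = 0.740;  (δr)² = 4.00;  (2·δz)² = 0.160;  (δd)² = 0.00109
δS = √(4.90) = 2.21
S = 56.6.

56.6 ± 2.21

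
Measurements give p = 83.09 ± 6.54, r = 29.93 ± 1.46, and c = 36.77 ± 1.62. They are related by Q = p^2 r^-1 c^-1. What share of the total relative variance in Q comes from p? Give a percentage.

(δQ/Q)² = (2·δp/p)² + (-1·δr/r)² + (-1·δc/c)²
  p term: (2×0.0787)² = 0.0248
  r term: (-1×0.0488)² = 0.00238
  c term: (-1×0.0441)² = 0.00194
Total = 0.0291. Share from p = 0.0248/0.0291 = 0.852.

85.2%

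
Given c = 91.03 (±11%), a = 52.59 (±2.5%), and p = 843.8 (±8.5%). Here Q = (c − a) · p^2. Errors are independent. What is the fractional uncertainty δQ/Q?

0.313

Let u = c − a = 38.44. δu = √(δc² + δa²) = √(100 + 1.73) = 10.1, so δu/u = 0.263.
Q is then a monomial in u, p:
δQ/Q = √((δu/u)² + (2·δp/p)²) = √(0.0690 + 0.0289) = 0.313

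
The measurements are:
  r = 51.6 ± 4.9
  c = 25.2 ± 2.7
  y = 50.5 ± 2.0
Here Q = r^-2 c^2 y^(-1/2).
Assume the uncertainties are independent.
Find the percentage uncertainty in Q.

28.7%

Q is a product of powers, so relative uncertainties combine in quadrature:
  (-2·δr/r)² = (-2×0.0950)² = 0.0361;  (2·δc/c)² = (2×0.107)² = 0.0459;  (−½·δy/y)² = (-0.5×0.0396)² = 0.000392
δQ/Q = √(0.0824) = 0.287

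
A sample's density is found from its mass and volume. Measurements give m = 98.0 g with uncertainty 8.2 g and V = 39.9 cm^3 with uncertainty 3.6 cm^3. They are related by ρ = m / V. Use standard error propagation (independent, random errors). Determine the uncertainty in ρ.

Since ρ is a product/quotient, work with relative uncertainties:
  (1·δm/m)² = (1×0.0837)² = 0.00700;  (-1·δV/V)² = (-1×0.0902)² = 0.00814
δρ/ρ = √(0.0151) = 0.123
ρ = 2.46 g/cm^3, so δρ = 0.123 × 2.46 = 0.302 g/cm^3.

0.302 g/cm^3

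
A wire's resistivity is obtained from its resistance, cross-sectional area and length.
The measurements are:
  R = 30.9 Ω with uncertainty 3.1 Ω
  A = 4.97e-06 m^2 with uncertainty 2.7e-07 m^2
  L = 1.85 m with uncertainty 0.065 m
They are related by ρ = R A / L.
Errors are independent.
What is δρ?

ρ is a product of powers, so relative uncertainties combine in quadrature:
  (1·δR/R)² = (1×0.100)² = 0.0101;  (1·δA/A)² = (1×0.0543)² = 0.00295;  (-1·δL/L)² = (-1×0.0351)² = 0.00123
δρ/ρ = √(0.0143) = 0.119
ρ = 8.3e-05 Ω·m, so δρ = 0.119 × 8.3e-05 = 9.91e-06 Ω·m.

9.91e-06 Ω·m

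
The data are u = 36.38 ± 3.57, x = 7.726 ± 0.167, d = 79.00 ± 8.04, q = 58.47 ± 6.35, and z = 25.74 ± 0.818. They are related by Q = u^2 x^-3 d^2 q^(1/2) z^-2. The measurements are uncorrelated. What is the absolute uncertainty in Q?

62.4

Q is a product of powers, so relative uncertainties combine in quadrature:
  (2·δu/u)² = (2×0.0981)² = 0.0385;  (-3·δx/x)² = (-3×0.0216)² = 0.00421;  (2·δd/d)² = (2×0.102)² = 0.0414;  (½·δq/q)² = (0.5×0.109)² = 0.00295;  (-2·δz/z)² = (-2×0.0318)² = 0.00404
δQ/Q = √(0.0911) = 0.302
Q = 206.7, so δQ = 0.302 × 206.7 = 62.4.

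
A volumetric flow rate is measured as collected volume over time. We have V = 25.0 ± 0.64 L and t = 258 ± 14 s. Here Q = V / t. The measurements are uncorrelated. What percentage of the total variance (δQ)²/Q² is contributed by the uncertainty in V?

(δQ/Q)² = (1·δV/V)² + (-1·δt/t)²
  V term: (1×0.0256)² = 0.000655
  t term: (-1×0.0543)² = 0.00294
Total = 0.00360. Share from V = 0.000655/0.00360 = 0.182.

18.2%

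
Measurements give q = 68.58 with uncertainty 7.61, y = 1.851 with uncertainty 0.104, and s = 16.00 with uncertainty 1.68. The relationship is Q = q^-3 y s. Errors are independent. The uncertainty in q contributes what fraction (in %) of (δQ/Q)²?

88.7%

(δQ/Q)² = (-3·δq/q)² + (1·δy/y)² + (1·δs/s)²
  q term: (-3×0.111)² = 0.111
  y term: (1×0.0562)² = 0.00316
  s term: (1×0.105)² = 0.0110
Total = 0.125. Share from q = 0.111/0.125 = 0.887.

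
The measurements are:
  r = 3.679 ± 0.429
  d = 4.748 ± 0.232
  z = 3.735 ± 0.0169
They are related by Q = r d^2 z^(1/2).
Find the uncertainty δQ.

24.4

Each factor contributes (exponent × relative error)² to (δQ/Q)²:
  (1·δr/r)² = (1×0.117)² = 0.0136;  (2·δd/d)² = (2×0.0489)² = 0.00955;  (½·δz/z)² = (0.5×0.00452)² = 5.12e-06
δQ/Q = √(0.0232) = 0.152
Q = 160.3, so δQ = 0.152 × 160.3 = 24.4.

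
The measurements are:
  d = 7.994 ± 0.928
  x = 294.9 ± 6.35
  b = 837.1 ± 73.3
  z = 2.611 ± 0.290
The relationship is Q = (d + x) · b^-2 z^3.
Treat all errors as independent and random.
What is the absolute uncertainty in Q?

Let u = d + x = 302.9. δu = √(δd² + δx²) = √(0.861 + 40.3) = 6.42, so δu/u = 0.0212.
Q is then a monomial in u, b, z:
δQ/Q = √((δu/u)² + (-2·δb/b)² + (3·δz/z)²) = √(0.000449 + 0.0307 + 0.111) = 0.377
Q = 0.007694, so δQ = 0.377 × 0.007694 = 0.00290.

0.00290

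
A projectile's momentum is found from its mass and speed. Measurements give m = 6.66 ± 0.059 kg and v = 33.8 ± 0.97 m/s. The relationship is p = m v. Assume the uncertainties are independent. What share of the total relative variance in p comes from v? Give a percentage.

(δp/p)² = (1·δm/m)² + (1·δv/v)²
  m term: (1×0.00886)² = 7.85e-05
  v term: (1×0.0287)² = 0.000824
Total = 0.000902. Share from v = 0.000824/0.000902 = 0.913.

91.3%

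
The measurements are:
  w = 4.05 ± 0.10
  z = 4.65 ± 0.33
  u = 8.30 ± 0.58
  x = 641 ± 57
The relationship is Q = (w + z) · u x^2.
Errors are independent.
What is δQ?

5.79e+06

Let h = w + z = 8.70. δh = √(δw² + δz²) = √(0.0100 + 0.109) = 0.345, so δh/h = 0.0396.
Q is then a monomial in h, u, x:
δQ/Q = √((δh/h)² + (1·δu/u)² + (2·δx/x)²) = √(0.00157 + 0.00488 + 0.0316) = 0.195
Q = 2.97e+07, so δQ = 0.195 × 2.97e+07 = 5.79e+06.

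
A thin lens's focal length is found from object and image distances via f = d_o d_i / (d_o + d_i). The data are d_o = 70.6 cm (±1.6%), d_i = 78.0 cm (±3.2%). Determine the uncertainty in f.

∂f/∂d_o = (d_i/(d_o+d_i))² = 0.276;  ∂f/∂d_i = (d_o/(d_o+d_i))² = 0.226
δf = √((∂f/∂d_o · δd_o)² + (∂f/∂d_i · δd_i)²) = √(0.0969 + 0.317) = 0.644 cm

0.644 cm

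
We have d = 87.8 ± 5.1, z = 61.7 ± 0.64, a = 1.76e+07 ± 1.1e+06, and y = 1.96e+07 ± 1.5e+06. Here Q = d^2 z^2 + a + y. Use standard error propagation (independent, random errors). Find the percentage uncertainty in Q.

5.91%

Let p = d^2·z^2 = 2.93e+07. δp/p = √((2·δd/d)² + (2·δz/z)²) = √(0.0135 + 0.000430) = 0.118, so δp = 3.46e+06.
Q = p + a + y: δQ = √(δp² + δa² + δy²) = √(1.2e+13 + 1.21e+12 + 2.25e+12) = 3.93e+06
Q = 6.65e+07, so δQ/Q = 3.93e+06/6.65e+07 = 0.0591.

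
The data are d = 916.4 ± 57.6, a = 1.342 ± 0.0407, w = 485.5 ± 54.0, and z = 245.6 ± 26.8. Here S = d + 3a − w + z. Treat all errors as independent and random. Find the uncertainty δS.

83.4

S is a linear combination, so absolute uncertainties add in quadrature:
  (δd)² = 3320;  (3·δa)² = 0.0149;  (δw)² = 2920;  (δz)² = 718
δS = √(6950) = 83.4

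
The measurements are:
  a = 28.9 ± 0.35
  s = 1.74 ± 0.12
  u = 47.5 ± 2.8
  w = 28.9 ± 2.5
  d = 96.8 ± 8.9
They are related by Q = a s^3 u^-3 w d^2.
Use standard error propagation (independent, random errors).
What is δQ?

131

Relative error in a monomial: (δQ/Q)² = Σ (nᵢ · δxᵢ/xᵢ)².
  (1·δa/a)² = (1×0.0121)² = 0.000147;  (3·δs/s)² = (3×0.0690)² = 0.0428;  (-3·δu/u)² = (-3×0.0589)² = 0.0313;  (1·δw/w)² = (1×0.0865)² = 0.00748;  (2·δd/d)² = (2×0.0919)² = 0.0338
δQ/Q = √(0.116) = 0.340
Q = 385, so δQ = 0.340 × 385 = 131.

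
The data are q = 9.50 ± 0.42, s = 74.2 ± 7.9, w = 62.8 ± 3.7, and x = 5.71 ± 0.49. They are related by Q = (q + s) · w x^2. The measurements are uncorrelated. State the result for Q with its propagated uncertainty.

(1.71 ± 0.351) × 10^5

Let u = q + s = 83.7. δu = √(δq² + δs²) = √(0.176 + 62.4) = 7.91, so δu/u = 0.0945.
Q is then a monomial in u, w, x:
δQ/Q = √((δu/u)² + (1·δw/w)² + (2·δx/x)²) = √(0.00893 + 0.00347 + 0.0295) = 0.205
Q = 1.71e+05, so δQ = 0.205 × 1.71e+05 = 35100.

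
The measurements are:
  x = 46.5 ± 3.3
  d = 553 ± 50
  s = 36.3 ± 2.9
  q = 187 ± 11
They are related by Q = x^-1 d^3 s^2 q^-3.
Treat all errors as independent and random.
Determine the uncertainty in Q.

For a monomial Q ∝ x^-1, d^3, s^2, q^-3, fractional errors add in quadrature:
  (-1·δx/x)² = (-1×0.0710)² = 0.00504;  (3·δd/d)² = (3×0.0904)² = 0.0736;  (2·δs/s)² = (2×0.0799)² = 0.0255;  (-3·δq/q)² = (-3×0.0588)² = 0.0311
δQ/Q = √(0.135) = 0.368
Q = 733, so δQ = 0.368 × 733 = 270.

270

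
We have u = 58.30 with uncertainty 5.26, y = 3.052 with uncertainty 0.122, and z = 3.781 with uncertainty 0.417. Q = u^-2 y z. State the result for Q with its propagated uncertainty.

Each factor contributes (exponent × relative error)² to (δQ/Q)²:
  (-2·δu/u)² = (-2×0.0902)² = 0.0326;  (1·δy/y)² = (1×0.0400)² = 0.00160;  (1·δz/z)² = (1×0.110)² = 0.0122
δQ/Q = √(0.0463) = 0.215
Q = 0.003395, so δQ = 0.215 × 0.003395 = 0.000731.

0.003395 ± 0.000731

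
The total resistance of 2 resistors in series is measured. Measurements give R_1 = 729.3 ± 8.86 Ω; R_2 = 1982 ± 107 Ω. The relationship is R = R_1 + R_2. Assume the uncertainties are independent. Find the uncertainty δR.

For a sum/difference, combine absolute errors in quadrature:
  (δR_1)² = 78.5;  (δR_2)² = 11400
δR = √(11500) = 107 Ω

107 Ω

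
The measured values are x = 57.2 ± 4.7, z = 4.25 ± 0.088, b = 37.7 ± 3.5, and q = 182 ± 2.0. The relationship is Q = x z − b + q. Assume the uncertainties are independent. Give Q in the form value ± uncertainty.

Let p = x·z = 243. δp/p = √((1·δx/x)² + (1·δz/z)²) = √(0.00675 + 0.000429) = 0.0847, so δp = 20.6.
Q = p − b + q: δQ = √(δp² + δb² + δq²) = √(424 + 12.2 + 4.00) = 21.0
Q = 387.

387 ± 21.0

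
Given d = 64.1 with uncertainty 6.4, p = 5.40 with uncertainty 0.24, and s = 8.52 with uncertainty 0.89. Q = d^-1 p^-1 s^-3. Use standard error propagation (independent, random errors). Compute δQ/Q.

0.332

Products/powers → add relative errors in quadrature, weighted by exponent:
  (-1·δd/d)² = (-1×0.0998)² = 0.00997;  (-1·δp/p)² = (-1×0.0444)² = 0.00198;  (-3·δs/s)² = (-3×0.104)² = 0.0982
δQ/Q = √(0.110) = 0.332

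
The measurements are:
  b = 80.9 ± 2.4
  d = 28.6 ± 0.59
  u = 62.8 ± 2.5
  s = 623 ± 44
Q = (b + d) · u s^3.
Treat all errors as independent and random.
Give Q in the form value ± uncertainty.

Let w = b + d = 110. δw = √(δb² + δd²) = √(5.76 + 0.348) = 2.47, so δw/w = 0.0226.
Q is then a monomial in w, u, s:
δQ/Q = √((δw/w)² + (1·δu/u)² + (3·δs/s)²) = √(0.000509 + 0.00158 + 0.0449) = 0.217
Q = 1.66e+12, so δQ = 0.217 × 1.66e+12 = 3.6e+11.

(1.66 ± 0.360) × 10^12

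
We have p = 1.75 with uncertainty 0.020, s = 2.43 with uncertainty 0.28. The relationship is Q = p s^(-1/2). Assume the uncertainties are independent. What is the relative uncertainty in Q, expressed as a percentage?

5.87%

Since Q is a product/quotient, work with relative uncertainties:
  (1·δp/p)² = (1×0.0114)² = 0.000131;  (−½·δs/s)² = (-0.5×0.115)² = 0.00332
δQ/Q = √(0.00345) = 0.0587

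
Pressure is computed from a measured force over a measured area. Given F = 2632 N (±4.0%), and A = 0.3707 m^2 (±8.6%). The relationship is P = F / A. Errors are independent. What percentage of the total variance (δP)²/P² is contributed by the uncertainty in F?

17.8%

(δP/P)² = (1·δF/F)² + (-1·δA/A)²
  F term: (1×0.0400)² = 0.00160
  A term: (-1×0.0860)² = 0.00740
Total = 0.00900. Share from F = 0.00160/0.00900 = 0.178.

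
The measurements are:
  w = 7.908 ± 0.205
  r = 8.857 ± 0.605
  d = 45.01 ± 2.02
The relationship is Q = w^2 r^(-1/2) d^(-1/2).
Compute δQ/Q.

Relative error in a monomial: (δQ/Q)² = Σ (nᵢ · δxᵢ/xᵢ)².
  (2·δw/w)² = (2×0.0259)² = 0.00269;  (−½·δr/r)² = (-0.5×0.0683)² = 0.00117;  (−½·δd/d)² = (-0.5×0.0449)² = 0.000504
δQ/Q = √(0.00436) = 0.0660

0.0660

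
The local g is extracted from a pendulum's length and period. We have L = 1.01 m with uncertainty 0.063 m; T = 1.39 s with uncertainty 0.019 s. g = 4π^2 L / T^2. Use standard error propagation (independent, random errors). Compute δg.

1.41 m/s^2

Relative error in a monomial: (δg/g)² = Σ (nᵢ · δxᵢ/xᵢ)².
  (1·δL/L)² = (1×0.0624)² = 0.00389;  (-2·δT/T)² = (-2×0.0137)² = 0.000747
δg/g = √(0.00464) = 0.0681
g = 20.6 m/s^2, so δg = 0.0681 × 20.6 = 1.41 m/s^2.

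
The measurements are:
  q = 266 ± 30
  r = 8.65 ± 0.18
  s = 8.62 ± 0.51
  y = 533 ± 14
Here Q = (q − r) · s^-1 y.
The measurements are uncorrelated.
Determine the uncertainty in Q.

2120

Let u = q − r = 257. δu = √(δq² + δr²) = √(900 + 0.0324) = 30.0, so δu/u = 0.117.
Q is then a monomial in u, s, y:
δQ/Q = √((δu/u)² + (-1·δs/s)² + (1·δy/y)²) = √(0.0136 + 0.00350 + 0.000690) = 0.133
Q = 15900, so δQ = 0.133 × 15900 = 2120.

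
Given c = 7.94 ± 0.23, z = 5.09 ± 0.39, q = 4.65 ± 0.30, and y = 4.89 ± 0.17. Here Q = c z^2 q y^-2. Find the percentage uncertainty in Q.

Relative error in a monomial: (δQ/Q)² = Σ (nᵢ · δxᵢ/xᵢ)².
  (1·δc/c)² = (1×0.0290)² = 0.000839;  (2·δz/z)² = (2×0.0766)² = 0.0235;  (1·δq/q)² = (1×0.0645)² = 0.00416;  (-2·δy/y)² = (-2×0.0348)² = 0.00483
δQ/Q = √(0.0333) = 0.183

18.3%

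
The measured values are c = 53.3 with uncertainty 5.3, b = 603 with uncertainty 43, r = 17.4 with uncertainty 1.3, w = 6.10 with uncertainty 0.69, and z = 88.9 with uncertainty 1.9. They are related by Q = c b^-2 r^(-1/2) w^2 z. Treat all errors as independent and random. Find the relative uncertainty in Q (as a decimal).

For a monomial Q ∝ c, b^-2, r^(-1/2), w^2, z, fractional errors add in quadrature:
  (1·δc/c)² = (1×0.0994)² = 0.00989;  (-2·δb/b)² = (-2×0.0713)² = 0.0203;  (−½·δr/r)² = (-0.5×0.0747)² = 0.00140;  (2·δw/w)² = (2×0.113)² = 0.0512;  (1·δz/z)² = (1×0.0214)² = 0.000457
δQ/Q = √(0.0833) = 0.289

0.289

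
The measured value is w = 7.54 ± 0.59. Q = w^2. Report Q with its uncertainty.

56.9 ± 8.90

Q ∝ w^2, so δQ/Q = |2| · δw/w = 2 × 0.0782 = 0.156.
Q = 56.9, so δQ = 0.156 × 56.9 = 8.90.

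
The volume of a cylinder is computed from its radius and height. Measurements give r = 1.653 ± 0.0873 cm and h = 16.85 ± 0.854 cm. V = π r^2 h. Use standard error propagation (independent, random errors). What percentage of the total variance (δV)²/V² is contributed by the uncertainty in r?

(δV/V)² = (2·δr/r)² + (1·δh/h)²
  r term: (2×0.0528)² = 0.0112
  h term: (1×0.0507)² = 0.00257
Total = 0.0137. Share from r = 0.0112/0.0137 = 0.813.

81.3%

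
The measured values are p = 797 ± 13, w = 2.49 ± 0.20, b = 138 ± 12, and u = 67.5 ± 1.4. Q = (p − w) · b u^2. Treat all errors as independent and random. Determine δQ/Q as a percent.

Let h = p − w = 795. δh = √(δp² + δw²) = √(169 + 0.0400) = 13.0, so δh/h = 0.0164.
Q is then a monomial in h, b, u:
δQ/Q = √((δh/h)² + (1·δb/b)² + (2·δu/u)²) = √(0.000268 + 0.00756 + 0.00172) = 0.0977

9.77%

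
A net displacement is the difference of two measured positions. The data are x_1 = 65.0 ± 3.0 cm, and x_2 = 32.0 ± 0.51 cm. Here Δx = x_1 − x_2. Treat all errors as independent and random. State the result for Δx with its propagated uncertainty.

Sums and differences: (δΔx)² = Σ (cᵢ δxᵢ)².
  (δx_1)² = 9.00;  (δx_2)² = 0.260
δΔx = √(9.26) = 3.04 cm
Δx = 33.0 cm.

33.0 ± 3.04 cm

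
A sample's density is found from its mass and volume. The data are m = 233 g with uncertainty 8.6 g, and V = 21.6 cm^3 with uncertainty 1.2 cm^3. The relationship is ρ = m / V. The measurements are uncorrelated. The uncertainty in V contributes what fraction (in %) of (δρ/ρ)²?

69.4%

(δρ/ρ)² = (1·δm/m)² + (-1·δV/V)²
  m term: (1×0.0369)² = 0.00136
  V term: (-1×0.0556)² = 0.00309
Total = 0.00445. Share from V = 0.00309/0.00445 = 0.694.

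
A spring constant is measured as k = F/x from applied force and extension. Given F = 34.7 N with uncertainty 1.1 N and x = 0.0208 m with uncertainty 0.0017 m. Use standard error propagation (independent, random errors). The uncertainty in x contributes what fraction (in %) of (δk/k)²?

(δk/k)² = (1·δF/F)² + (-1·δx/x)²
  F term: (1×0.0317)² = 0.00100
  x term: (-1×0.0817)² = 0.00668
Total = 0.00768. Share from x = 0.00668/0.00768 = 0.869.

86.9%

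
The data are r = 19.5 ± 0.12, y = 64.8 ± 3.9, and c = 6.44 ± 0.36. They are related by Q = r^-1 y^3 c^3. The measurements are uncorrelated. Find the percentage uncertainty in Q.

Q is a product of powers, so relative uncertainties combine in quadrature:
  (-1·δr/r)² = (-1×0.00615)² = 3.79e-05;  (3·δy/y)² = (3×0.0602)² = 0.0326;  (3·δc/c)² = (3×0.0559)² = 0.0281
δQ/Q = √(0.0608) = 0.246

24.6%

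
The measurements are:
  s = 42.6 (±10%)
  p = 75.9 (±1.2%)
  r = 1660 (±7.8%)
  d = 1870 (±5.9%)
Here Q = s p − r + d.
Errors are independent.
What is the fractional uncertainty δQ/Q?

Let w = s·p = 3230. δw/w = √((1·δs/s)² + (1·δp/p)²) = √(0.0100 + 0.000144) = 0.101, so δw = 326.
Q = w − r + d: δQ = √(δw² + δr² + δd²) = √(1.06e+05 + 16800 + 12200) = 367
Q = 3440, so δQ/Q = 367/3440 = 0.107.

0.107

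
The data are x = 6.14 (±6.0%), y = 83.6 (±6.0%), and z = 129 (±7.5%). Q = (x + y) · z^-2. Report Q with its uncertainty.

0.00539 ± 0.000864

Let u = x + y = 89.7. δu = √(δx² + δy²) = √(0.136 + 25.2) = 5.03, so δu/u = 0.0560.
Q is then a monomial in u, z:
δQ/Q = √((δu/u)² + (-2·δz/z)²) = √(0.00314 + 0.0225) = 0.160
Q = 0.00539, so δQ = 0.160 × 0.00539 = 0.000864.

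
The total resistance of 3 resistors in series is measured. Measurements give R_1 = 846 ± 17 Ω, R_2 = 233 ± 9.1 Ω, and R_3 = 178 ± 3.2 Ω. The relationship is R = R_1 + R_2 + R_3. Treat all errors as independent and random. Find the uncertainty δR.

19.5 Ω

Sums and differences: (δR)² = Σ (cᵢ δxᵢ)².
  (δR_1)² = 289;  (δR_2)² = 82.8;  (δR_3)² = 10.2
δR = √(382) = 19.5 Ω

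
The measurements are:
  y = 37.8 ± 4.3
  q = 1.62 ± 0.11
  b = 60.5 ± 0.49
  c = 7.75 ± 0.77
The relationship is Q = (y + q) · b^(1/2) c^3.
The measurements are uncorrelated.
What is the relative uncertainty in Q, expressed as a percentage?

Let u = y + q = 39.4. δu = √(δy² + δq²) = √(18.5 + 0.0121) = 4.30, so δu/u = 0.109.
Q is then a monomial in u, b, c:
δQ/Q = √((δu/u)² + (½·δb/b)² + (3·δc/c)²) = √(0.0119 + 1.64e-05 + 0.0888) = 0.317

31.7%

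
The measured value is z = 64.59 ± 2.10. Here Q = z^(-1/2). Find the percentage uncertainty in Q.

Q ∝ z^(-1/2), so δQ/Q = |−½| · δz/z = 0.5 × 0.0325 = 0.0163.

1.63%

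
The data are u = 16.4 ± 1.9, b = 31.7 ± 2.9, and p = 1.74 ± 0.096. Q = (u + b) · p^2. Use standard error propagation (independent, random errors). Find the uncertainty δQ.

Let w = u + b = 48.1. δw = √(δu² + δb²) = √(3.61 + 8.41) = 3.47, so δw/w = 0.0721.
Q is then a monomial in w, p:
δQ/Q = √((δw/w)² + (2·δp/p)²) = √(0.00520 + 0.0122) = 0.132
Q = 146, so δQ = 0.132 × 146 = 19.2.

19.2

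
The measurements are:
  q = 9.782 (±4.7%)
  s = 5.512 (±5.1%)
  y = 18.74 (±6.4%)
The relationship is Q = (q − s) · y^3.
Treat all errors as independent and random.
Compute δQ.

6460

Let u = q − s = 4.270. δu = √(δq² + δs²) = √(0.211 + 0.0790) = 0.539, so δu/u = 0.126.
Q is then a monomial in u, y:
δQ/Q = √((δu/u)² + (3·δy/y)²) = √(0.0159 + 0.0369) = 0.230
Q = 28100, so δQ = 0.230 × 28100 = 6460.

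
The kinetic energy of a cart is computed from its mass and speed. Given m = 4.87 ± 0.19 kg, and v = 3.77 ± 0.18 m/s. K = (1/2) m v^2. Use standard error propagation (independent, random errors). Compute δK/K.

0.103

Since K is a product/quotient, work with relative uncertainties:
  (1·δm/m)² = (1×0.0390)² = 0.00152;  (2·δv/v)² = (2×0.0477)² = 0.00912
δK/K = √(0.0106) = 0.103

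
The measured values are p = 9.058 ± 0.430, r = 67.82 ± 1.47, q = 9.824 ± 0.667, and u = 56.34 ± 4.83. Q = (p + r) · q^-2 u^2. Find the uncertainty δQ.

Let w = p + r = 76.88. δw = √(δp² + δr²) = √(0.185 + 2.16) = 1.53, so δw/w = 0.0199.
Q is then a monomial in w, q, u:
δQ/Q = √((δw/w)² + (-2·δq/q)² + (2·δu/u)²) = √(0.000397 + 0.0184 + 0.0294) = 0.220
Q = 2528, so δQ = 0.220 × 2528 = 555.

555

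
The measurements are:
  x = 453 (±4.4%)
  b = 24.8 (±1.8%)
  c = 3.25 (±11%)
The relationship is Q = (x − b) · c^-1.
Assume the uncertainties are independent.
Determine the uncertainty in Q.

Let u = x − b = 428. δu = √(δx² + δb²) = √(397 + 0.199) = 19.9, so δu/u = 0.0466.
Q is then a monomial in u, c:
δQ/Q = √((δu/u)² + (-1·δc/c)²) = √(0.00217 + 0.0121) = 0.119
Q = 132, so δQ = 0.119 × 132 = 15.7.

15.7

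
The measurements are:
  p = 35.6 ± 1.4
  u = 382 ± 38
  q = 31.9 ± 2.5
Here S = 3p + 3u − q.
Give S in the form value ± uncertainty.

Sums and differences: (δS)² = Σ (cᵢ δxᵢ)².
  (3·δp)² = 17.6;  (3·δu)² = 13000;  (δq)² = 6.25
δS = √(13000) = 114
S = 1220.

1220 ± 114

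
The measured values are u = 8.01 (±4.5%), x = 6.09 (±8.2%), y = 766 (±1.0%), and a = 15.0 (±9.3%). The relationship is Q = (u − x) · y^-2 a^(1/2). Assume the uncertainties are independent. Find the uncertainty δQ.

Let w = u − x = 1.92. δw = √(δu² + δx²) = √(0.130 + 0.249) = 0.616, so δw/w = 0.321.
Q is then a monomial in w, y, a:
δQ/Q = √((δw/w)² + (-2·δy/y)² + (½·δa/a)²) = √(0.103 + 0.000400 + 0.00216) = 0.325
Q = 1.27e-05, so δQ = 0.325 × 1.27e-05 = 4.12e-06.

4.12e-06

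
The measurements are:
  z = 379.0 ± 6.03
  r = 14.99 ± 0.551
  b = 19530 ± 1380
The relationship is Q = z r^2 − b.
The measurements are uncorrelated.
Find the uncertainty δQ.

6550

Let p = z·r^2 = 85160. δp/p = √((1·δz/z)² + (2·δr/r)²) = √(0.000253 + 0.00540) = 0.0752, so δp = 6410.
Q = p − b: δQ = √(δp² + δb²) = √(4.1e+07 + 1.9e+06) = 6550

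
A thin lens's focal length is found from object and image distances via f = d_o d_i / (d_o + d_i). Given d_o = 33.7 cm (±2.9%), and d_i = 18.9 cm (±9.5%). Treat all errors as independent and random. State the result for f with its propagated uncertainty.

12.1 ± 0.748 cm

∂f/∂d_o = (d_i/(d_o+d_i))² = 0.129;  ∂f/∂d_i = (d_o/(d_o+d_i))² = 0.410
δf = √((∂f/∂d_o · δd_o)² + (∂f/∂d_i · δd_i)²) = √(0.0159 + 0.543) = 0.748 cm
f = 12.1 cm.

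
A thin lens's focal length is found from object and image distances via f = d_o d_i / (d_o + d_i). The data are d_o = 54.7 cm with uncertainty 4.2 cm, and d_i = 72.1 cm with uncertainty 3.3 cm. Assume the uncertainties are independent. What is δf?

1.49 cm

∂f/∂d_o = (d_i/(d_o+d_i))² = 0.323;  ∂f/∂d_i = (d_o/(d_o+d_i))² = 0.186
δf = √((∂f/∂d_o · δd_o)² + (∂f/∂d_i · δd_i)²) = √(1.84 + 0.377) = 1.49 cm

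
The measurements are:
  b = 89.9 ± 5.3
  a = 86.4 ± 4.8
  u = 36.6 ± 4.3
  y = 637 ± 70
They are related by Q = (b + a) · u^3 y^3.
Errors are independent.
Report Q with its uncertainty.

Let w = b + a = 176. δw = √(δb² + δa²) = √(28.1 + 23.0) = 7.15, so δw/w = 0.0406.
Q is then a monomial in w, u, y:
δQ/Q = √((δw/w)² + (3·δu/u)² + (3·δy/y)²) = √(0.00165 + 0.124 + 0.109) = 0.484
Q = 2.23e+15, so δQ = 0.484 × 2.23e+15 = 1.08e+15.

(2.23 ± 1.08) × 10^15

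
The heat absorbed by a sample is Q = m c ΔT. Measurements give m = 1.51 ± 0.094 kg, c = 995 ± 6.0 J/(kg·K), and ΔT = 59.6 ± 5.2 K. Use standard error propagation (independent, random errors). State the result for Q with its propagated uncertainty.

For a monomial Q ∝ m, c, ΔT, fractional errors add in quadrature:
  (1·δm/m)² = (1×0.0623)² = 0.00388;  (1·δc/c)² = (1×0.00603)² = 3.64e-05;  (1·δΔT/ΔT)² = (1×0.0872)² = 0.00761
δQ/Q = √(0.0115) = 0.107
Q = 89500 J, so δQ = 0.107 × 89500 = 9610 J.

89500 ± 9610 J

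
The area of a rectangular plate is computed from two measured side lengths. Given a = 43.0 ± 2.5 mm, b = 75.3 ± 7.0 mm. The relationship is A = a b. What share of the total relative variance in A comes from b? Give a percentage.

(δA/A)² = (1·δa/a)² + (1·δb/b)²
  a term: (1×0.0581)² = 0.00338
  b term: (1×0.0930)² = 0.00864
Total = 0.0120. Share from b = 0.00864/0.0120 = 0.719.

71.9%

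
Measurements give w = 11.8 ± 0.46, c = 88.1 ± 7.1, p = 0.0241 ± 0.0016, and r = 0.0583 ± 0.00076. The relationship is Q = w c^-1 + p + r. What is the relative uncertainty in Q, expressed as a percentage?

5.60%

Let h = w·c^-1 = 0.134. δh/h = √((1·δw/w)² + (-1·δc/c)²) = √(0.00152 + 0.00649) = 0.0895, so δh = 0.0120.
Q = h + p + r: δQ = √(δh² + δp² + δr²) = √(0.000144 + 2.56e-06 + 5.78e-07) = 0.0121
Q = 0.216, so δQ/Q = 0.0121/0.216 = 0.0560.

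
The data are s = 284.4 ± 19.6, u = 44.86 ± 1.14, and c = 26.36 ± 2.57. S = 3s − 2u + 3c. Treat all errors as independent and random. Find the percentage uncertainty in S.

Absolute uncertainties add in quadrature for a linear combination:
  (3·δs)² = 3460;  (2·δu)² = 5.20;  (3·δc)² = 59.4
δS = √(3520) = 59.3
S = 842.6, so δS/S = 59.3/842.6 = 0.0704.

7.04%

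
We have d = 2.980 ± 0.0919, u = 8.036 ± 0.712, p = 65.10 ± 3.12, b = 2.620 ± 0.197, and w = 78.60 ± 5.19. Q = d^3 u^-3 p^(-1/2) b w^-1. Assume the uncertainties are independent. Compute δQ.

6.31e-05

Q is a product of powers, so relative uncertainties combine in quadrature:
  (3·δd/d)² = (3×0.0308)² = 0.00856;  (-3·δu/u)² = (-3×0.0886)² = 0.0707;  (−½·δp/p)² = (-0.5×0.0479)² = 0.000574;  (1·δb/b)² = (1×0.0752)² = 0.00565;  (-1·δw/w)² = (-1×0.0660)² = 0.00436
δQ/Q = √(0.0898) = 0.300
Q = 0.0002107, so δQ = 0.300 × 0.0002107 = 6.31e-05.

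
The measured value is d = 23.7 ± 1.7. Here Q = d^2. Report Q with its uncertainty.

Each factor contributes (exponent × relative error)² to (δQ/Q)²:
  (2·δd/d)² = (2×0.0717)² = 0.0206
δQ/Q = √(0.0206) = 0.143
Q = 562, so δQ = 0.143 × 562 = 80.6.

562 ± 80.6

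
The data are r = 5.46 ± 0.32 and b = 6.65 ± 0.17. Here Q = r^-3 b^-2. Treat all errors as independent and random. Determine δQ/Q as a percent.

Since Q is a product/quotient, work with relative uncertainties:
  (-3·δr/r)² = (-3×0.0586)² = 0.0309;  (-2·δb/b)² = (-2×0.0256)² = 0.00261
δQ/Q = √(0.0335) = 0.183

18.3%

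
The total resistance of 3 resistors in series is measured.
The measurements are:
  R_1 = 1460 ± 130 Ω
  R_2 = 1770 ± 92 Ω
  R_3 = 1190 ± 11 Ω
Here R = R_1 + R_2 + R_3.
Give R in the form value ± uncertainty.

R is a linear combination, so absolute uncertainties add in quadrature:
  (δR_1)² = 16900;  (δR_2)² = 8460;  (δR_3)² = 121
δR = √(25500) = 160 Ω
R = 4420 Ω.

4420 ± 160 Ω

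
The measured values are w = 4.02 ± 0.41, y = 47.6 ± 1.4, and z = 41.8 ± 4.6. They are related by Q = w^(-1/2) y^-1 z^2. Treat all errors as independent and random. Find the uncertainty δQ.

4.17

Each factor contributes (exponent × relative error)² to (δQ/Q)²:
  (−½·δw/w)² = (-0.5×0.102)² = 0.00260;  (-1·δy/y)² = (-1×0.0294)² = 0.000865;  (2·δz/z)² = (2×0.110)² = 0.0484
δQ/Q = √(0.0519) = 0.228
Q = 18.3, so δQ = 0.228 × 18.3 = 4.17.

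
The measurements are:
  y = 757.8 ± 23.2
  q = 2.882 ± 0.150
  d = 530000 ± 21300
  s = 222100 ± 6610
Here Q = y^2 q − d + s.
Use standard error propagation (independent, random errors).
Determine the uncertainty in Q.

1.35e+05

Let p = y^2·q = 1.655e+06. δp/p = √((2·δy/y)² + (1·δq/q)²) = √(0.00375 + 0.00271) = 0.0804, so δp = 1.33e+05.
Q = p − d + s: δQ = √(δp² + δd² + δs²) = √(1.77e+10 + 4.54e+08 + 4.37e+07) = 1.35e+05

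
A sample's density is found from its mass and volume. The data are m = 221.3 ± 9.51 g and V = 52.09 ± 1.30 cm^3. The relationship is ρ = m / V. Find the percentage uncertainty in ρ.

Products/powers → add relative errors in quadrature, weighted by exponent:
  (1·δm/m)² = (1×0.0430)² = 0.00185;  (-1·δV/V)² = (-1×0.0250)² = 0.000623
δρ/ρ = √(0.00247) = 0.0497

4.97%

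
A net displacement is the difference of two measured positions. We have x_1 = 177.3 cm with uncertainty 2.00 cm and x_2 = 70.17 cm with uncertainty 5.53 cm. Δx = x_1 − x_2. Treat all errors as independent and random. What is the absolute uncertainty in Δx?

5.88 cm

Sums and differences: (δΔx)² = Σ (cᵢ δxᵢ)².
  (δx_1)² = 4.00;  (δx_2)² = 30.6
δΔx = √(34.6) = 5.88 cm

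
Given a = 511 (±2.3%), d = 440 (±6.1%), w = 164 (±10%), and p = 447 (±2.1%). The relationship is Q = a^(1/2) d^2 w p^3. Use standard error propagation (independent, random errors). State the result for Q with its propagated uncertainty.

Since Q is a product/quotient, work with relative uncertainties:
  (½·δa/a)² = (0.5×0.0230)² = 0.000132;  (2·δd/d)² = (2×0.0610)² = 0.0149;  (1·δw/w)² = (1×0.100)² = 0.0100;  (3·δp/p)² = (3×0.0210)² = 0.00397
δQ/Q = √(0.0290) = 0.170
Q = 6.41e+16, so δQ = 0.170 × 6.41e+16 = 1.09e+16.

(6.41 ± 1.09) × 10^16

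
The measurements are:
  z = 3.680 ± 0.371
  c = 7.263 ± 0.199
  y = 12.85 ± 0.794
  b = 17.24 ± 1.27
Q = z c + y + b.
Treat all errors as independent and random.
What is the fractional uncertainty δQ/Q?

Let p = z·c = 26.73. δp/p = √((1·δz/z)² + (1·δc/c)²) = √(0.0102 + 0.000751) = 0.104, so δp = 2.79.
Q = p + y + b: δQ = √(δp² + δy² + δb²) = √(7.80 + 0.630 + 1.61) = 3.17
Q = 56.82, so δQ/Q = 3.17/56.82 = 0.0558.

0.0558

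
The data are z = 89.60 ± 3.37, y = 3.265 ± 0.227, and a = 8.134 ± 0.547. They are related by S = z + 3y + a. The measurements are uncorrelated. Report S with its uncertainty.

Each term contributes (cᵢ δxᵢ)² to (δS)²:
  (δz)² = 11.4;  (3·δy)² = 0.464;  (δa)² = 0.299
δS = √(12.1) = 3.48
S = 107.5.

107.5 ± 3.48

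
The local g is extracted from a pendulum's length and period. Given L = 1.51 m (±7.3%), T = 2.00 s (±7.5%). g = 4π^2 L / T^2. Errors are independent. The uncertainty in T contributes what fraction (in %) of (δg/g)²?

(δg/g)² = (1·δL/L)² + (-2·δT/T)²
  L term: (1×0.0730)² = 0.00533
  T term: (-2×0.0750)² = 0.0225
Total = 0.0278. Share from T = 0.0225/0.0278 = 0.809.

80.9%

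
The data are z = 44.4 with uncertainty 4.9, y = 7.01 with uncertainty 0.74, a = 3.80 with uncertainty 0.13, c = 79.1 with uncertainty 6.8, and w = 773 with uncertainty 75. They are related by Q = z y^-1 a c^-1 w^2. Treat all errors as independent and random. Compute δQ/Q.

0.264

Each factor contributes (exponent × relative error)² to (δQ/Q)²:
  (1·δz/z)² = (1×0.110)² = 0.0122;  (-1·δy/y)² = (-1×0.106)² = 0.0111;  (1·δa/a)² = (1×0.0342)² = 0.00117;  (-1·δc/c)² = (-1×0.0860)² = 0.00739;  (2·δw/w)² = (2×0.0970)² = 0.0377
δQ/Q = √(0.0695) = 0.264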